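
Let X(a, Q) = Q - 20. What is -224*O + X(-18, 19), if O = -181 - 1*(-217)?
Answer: -8065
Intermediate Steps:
X(a, Q) = -20 + Q
O = 36 (O = -181 + 217 = 36)
-224*O + X(-18, 19) = -224*36 + (-20 + 19) = -8064 - 1 = -8065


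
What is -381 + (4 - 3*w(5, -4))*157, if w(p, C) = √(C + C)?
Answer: 247 - 942*I*√2 ≈ 247.0 - 1332.2*I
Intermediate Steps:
w(p, C) = √2*√C (w(p, C) = √(2*C) = √2*√C)
-381 + (4 - 3*w(5, -4))*157 = -381 + (4 - 3*√2*√(-4))*157 = -381 + (4 - 3*√2*2*I)*157 = -381 + (4 - 6*I*√2)*157 = -381 + (628 - 942*I*√2) = 247 - 942*I*√2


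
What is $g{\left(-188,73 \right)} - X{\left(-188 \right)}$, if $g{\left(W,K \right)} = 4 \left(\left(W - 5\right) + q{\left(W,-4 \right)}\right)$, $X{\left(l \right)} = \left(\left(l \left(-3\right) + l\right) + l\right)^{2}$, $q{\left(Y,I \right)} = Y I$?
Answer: $-33108$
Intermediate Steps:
$q{\left(Y,I \right)} = I Y$
$X{\left(l \right)} = l^{2}$ ($X{\left(l \right)} = \left(\left(- 3 l + l\right) + l\right)^{2} = \left(- 2 l + l\right)^{2} = \left(- l\right)^{2} = l^{2}$)
$g{\left(W,K \right)} = -20 - 12 W$ ($g{\left(W,K \right)} = 4 \left(\left(W - 5\right) - 4 W\right) = 4 \left(\left(-5 + W\right) - 4 W\right) = 4 \left(-5 - 3 W\right) = -20 - 12 W$)
$g{\left(-188,73 \right)} - X{\left(-188 \right)} = \left(-20 - -2256\right) - \left(-188\right)^{2} = \left(-20 + 2256\right) - 35344 = 2236 - 35344 = -33108$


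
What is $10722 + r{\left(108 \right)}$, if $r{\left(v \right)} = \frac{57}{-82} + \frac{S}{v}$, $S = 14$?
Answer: $\frac{11868628}{1107} \approx 10721.0$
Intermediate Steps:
$r{\left(v \right)} = - \frac{57}{82} + \frac{14}{v}$ ($r{\left(v \right)} = \frac{57}{-82} + \frac{14}{v} = 57 \left(- \frac{1}{82}\right) + \frac{14}{v} = - \frac{57}{82} + \frac{14}{v}$)
$10722 + r{\left(108 \right)} = 10722 - \left(\frac{57}{82} - \frac{14}{108}\right) = 10722 + \left(- \frac{57}{82} + 14 \cdot \frac{1}{108}\right) = 10722 + \left(- \frac{57}{82} + \frac{7}{54}\right) = 10722 - \frac{626}{1107} = \frac{11868628}{1107}$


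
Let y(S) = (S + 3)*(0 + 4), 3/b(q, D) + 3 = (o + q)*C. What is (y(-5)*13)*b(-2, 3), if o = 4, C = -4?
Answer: 312/11 ≈ 28.364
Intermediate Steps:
b(q, D) = 3/(-19 - 4*q) (b(q, D) = 3/(-3 + (4 + q)*(-4)) = 3/(-3 + (-16 - 4*q)) = 3/(-19 - 4*q))
y(S) = 12 + 4*S (y(S) = (3 + S)*4 = 12 + 4*S)
(y(-5)*13)*b(-2, 3) = ((12 + 4*(-5))*13)*(-3/(19 + 4*(-2))) = ((12 - 20)*13)*(-3/(19 - 8)) = (-8*13)*(-3/11) = -(-312)/11 = -104*(-3/11) = 312/11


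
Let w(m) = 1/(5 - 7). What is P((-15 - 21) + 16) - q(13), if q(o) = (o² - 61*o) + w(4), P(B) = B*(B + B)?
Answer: 2849/2 ≈ 1424.5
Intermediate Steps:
w(m) = -½ (w(m) = 1/(-2) = -½)
P(B) = 2*B² (P(B) = B*(2*B) = 2*B²)
q(o) = -½ + o² - 61*o (q(o) = (o² - 61*o) - ½ = -½ + o² - 61*o)
P((-15 - 21) + 16) - q(13) = 2*((-15 - 21) + 16)² - (-½ + 13² - 61*13) = 2*(-36 + 16)² - (-½ + 169 - 793) = 2*(-20)² - 1*(-1249/2) = 2*400 + 1249/2 = 800 + 1249/2 = 2849/2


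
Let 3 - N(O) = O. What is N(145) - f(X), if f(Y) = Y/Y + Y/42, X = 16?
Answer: -3011/21 ≈ -143.38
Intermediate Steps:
N(O) = 3 - O
f(Y) = 1 + Y/42 (f(Y) = 1 + Y*(1/42) = 1 + Y/42)
N(145) - f(X) = (3 - 1*145) - (1 + (1/42)*16) = (3 - 145) - (1 + 8/21) = -142 - 1*29/21 = -142 - 29/21 = -3011/21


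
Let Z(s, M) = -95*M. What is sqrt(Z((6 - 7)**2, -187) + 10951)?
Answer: 2*sqrt(7179) ≈ 169.46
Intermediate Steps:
sqrt(Z((6 - 7)**2, -187) + 10951) = sqrt(-95*(-187) + 10951) = sqrt(17765 + 10951) = sqrt(28716) = 2*sqrt(7179)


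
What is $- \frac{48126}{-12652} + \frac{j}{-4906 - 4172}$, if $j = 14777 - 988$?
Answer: $\frac{32803675}{14356857} \approx 2.2849$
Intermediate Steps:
$j = 13789$ ($j = 14777 - 988 = 13789$)
$- \frac{48126}{-12652} + \frac{j}{-4906 - 4172} = - \frac{48126}{-12652} + \frac{13789}{-4906 - 4172} = \left(-48126\right) \left(- \frac{1}{12652}\right) + \frac{13789}{-9078} = \frac{24063}{6326} + 13789 \left(- \frac{1}{9078}\right) = \frac{24063}{6326} - \frac{13789}{9078} = \frac{32803675}{14356857}$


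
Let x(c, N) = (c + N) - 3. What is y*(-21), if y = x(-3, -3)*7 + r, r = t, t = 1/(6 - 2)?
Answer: 5271/4 ≈ 1317.8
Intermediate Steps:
t = 1/4 ≈ 0.25000
r = 1/4 ≈ 0.25000
x(c, N) = -3 + N + c (x(c, N) = (N + c) - 3 = -3 + N + c)
y = -251/4 (y = (-3 - 3 - 3)*7 + 1/4 = -9*7 + 1/4 = -63 + 1/4 = -251/4 ≈ -62.750)
y*(-21) = -251/4*(-21) = 5271/4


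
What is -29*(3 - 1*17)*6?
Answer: 2436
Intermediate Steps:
-29*(3 - 1*17)*6 = -29*(3 - 17)*6 = -29*(-14)*6 = 406*6 = 2436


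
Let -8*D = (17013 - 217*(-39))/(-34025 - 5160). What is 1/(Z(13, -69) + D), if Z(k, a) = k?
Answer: 78370/1025179 ≈ 0.076445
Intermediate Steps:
D = 6369/78370 (D = -(17013 - 217*(-39))/(8*(-34025 - 5160)) = -(17013 + 8463)/(8*(-39185)) = -6369*(-1)/(2*39185) = -1/8*(-25476/39185) = 6369/78370 ≈ 0.081268)
1/(Z(13, -69) + D) = 1/(13 + 6369/78370) = 1/(1025179/78370) = 78370/1025179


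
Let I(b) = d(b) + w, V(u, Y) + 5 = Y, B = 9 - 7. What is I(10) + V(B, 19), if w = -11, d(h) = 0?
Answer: 3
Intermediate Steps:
B = 2
V(u, Y) = -5 + Y
I(b) = -11 (I(b) = 0 - 11 = -11)
I(10) + V(B, 19) = -11 + (-5 + 19) = -11 + 14 = 3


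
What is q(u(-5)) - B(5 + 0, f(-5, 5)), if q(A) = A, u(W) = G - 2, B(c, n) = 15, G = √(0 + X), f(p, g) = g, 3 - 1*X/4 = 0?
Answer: -17 + 2*√3 ≈ -13.536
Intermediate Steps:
X = 12 (X = 12 - 4*0 = 12 + 0 = 12)
G = 2*√3 (G = √(0 + 12) = √12 = 2*√3 ≈ 3.4641)
u(W) = -2 + 2*√3 (u(W) = 2*√3 - 2 = -2 + 2*√3)
q(u(-5)) - B(5 + 0, f(-5, 5)) = (-2 + 2*√3) - 1*15 = (-2 + 2*√3) - 15 = -17 + 2*√3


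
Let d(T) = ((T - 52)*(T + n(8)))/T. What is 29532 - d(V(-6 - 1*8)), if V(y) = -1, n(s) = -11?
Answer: 30168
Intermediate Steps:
d(T) = (-52 + T)*(-11 + T)/T (d(T) = ((T - 52)*(T - 11))/T = ((-52 + T)*(-11 + T))/T = (-52 + T)*(-11 + T)/T)
29532 - d(V(-6 - 1*8)) = 29532 - (-63 - 1 + 572/(-1)) = 29532 - (-63 - 1 + 572*(-1)) = 29532 - (-63 - 1 - 572) = 29532 - 1*(-636) = 29532 + 636 = 30168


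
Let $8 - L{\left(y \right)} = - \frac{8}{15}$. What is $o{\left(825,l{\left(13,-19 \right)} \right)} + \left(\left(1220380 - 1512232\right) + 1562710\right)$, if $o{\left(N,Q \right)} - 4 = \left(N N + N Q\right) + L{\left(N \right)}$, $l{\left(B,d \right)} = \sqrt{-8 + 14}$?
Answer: $\frac{29272433}{15} + 825 \sqrt{6} \approx 1.9535 \cdot 10^{6}$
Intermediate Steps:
$L{\left(y \right)} = \frac{128}{15}$ ($L{\left(y \right)} = 8 - - \frac{8}{15} = 8 + \frac{8}{15} = \frac{128}{15}$)
$l{\left(B,d \right)} = \sqrt{6}$
$o{\left(N,Q \right)} = \frac{188}{15} + N^{2} + N Q$ ($o{\left(N,Q \right)} = 4 + \left(\left(N N + N Q\right) + \frac{128}{15}\right) = 4 + \left(\left(N^{2} + N Q\right) + \frac{128}{15}\right) = 4 + \left(\frac{128}{15} + N^{2} + N Q\right) = \frac{188}{15} + N^{2} + N Q$)
$o{\left(825,l{\left(13,-19 \right)} \right)} + \left(\left(1220380 - 1512232\right) + 1562710\right) = \left(\frac{188}{15} + 825^{2} + 825 \sqrt{6}\right) + \left(\left(1220380 - 1512232\right) + 1562710\right) = \left(\frac{188}{15} + 680625 + 825 \sqrt{6}\right) + \left(-291852 + 1562710\right) = \left(\frac{10209563}{15} + 825 \sqrt{6}\right) + 1270858 = \frac{29272433}{15} + 825 \sqrt{6}$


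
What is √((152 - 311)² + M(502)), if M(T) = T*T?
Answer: √277285 ≈ 526.58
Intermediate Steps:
M(T) = T²
√((152 - 311)² + M(502)) = √((152 - 311)² + 502²) = √((-159)² + 252004) = √(25281 + 252004) = √277285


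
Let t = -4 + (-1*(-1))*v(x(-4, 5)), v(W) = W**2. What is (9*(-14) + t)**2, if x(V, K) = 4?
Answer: 12996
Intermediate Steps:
t = 12 (t = -4 - 1*(-1)*4**2 = -4 + 1*16 = -4 + 16 = 12)
(9*(-14) + t)**2 = (9*(-14) + 12)**2 = (-126 + 12)**2 = (-114)**2 = 12996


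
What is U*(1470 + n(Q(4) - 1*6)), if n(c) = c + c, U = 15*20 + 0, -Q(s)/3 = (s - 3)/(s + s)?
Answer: 437175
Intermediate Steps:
Q(s) = -3*(-3 + s)/(2*s) (Q(s) = -3*(s - 3)/(s + s) = -3*(-3 + s)/(2*s))
U = 300 (U = 300 + 0 = 300)
n(c) = 2*c
U*(1470 + n(Q(4) - 1*6)) = 300*(1470 + 2*((3/2)*(3 - 1*4)/4 - 1*6)) = 300*(1470 + 2*((3/2)*(1/4)*(3 - 4) - 6)) = 300*(1470 + 2*((3/2)*(1/4)*(-1) - 6)) = 300*(1470 + 2*(-3/8 - 6)) = 300*(1470 + 2*(-51/8)) = 300*(1470 - 51/4) = 300*(5829/4) = 437175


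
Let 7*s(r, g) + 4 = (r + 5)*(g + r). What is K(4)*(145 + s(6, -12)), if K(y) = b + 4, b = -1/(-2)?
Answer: 1215/2 ≈ 607.50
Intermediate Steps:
b = ½ (b = -1*(-½) = ½ ≈ 0.50000)
s(r, g) = -4/7 + (5 + r)*(g + r)/7 (s(r, g) = -4/7 + ((r + 5)*(g + r))/7 = -4/7 + ((5 + r)*(g + r))/7 = -4/7 + (5 + r)*(g + r)/7)
K(y) = 9/2 (K(y) = ½ + 4 = 9/2)
K(4)*(145 + s(6, -12)) = 9*(145 + (-4/7 + (⅐)*6² + (5/7)*(-12) + (5/7)*6 + (⅐)*(-12)*6))/2 = 9*(145 + (-4/7 + (⅐)*36 - 60/7 + 30/7 - 72/7))/2 = 9*(145 + (-4/7 + 36/7 - 60/7 + 30/7 - 72/7))/2 = 9*(145 - 10)/2 = (9/2)*135 = 1215/2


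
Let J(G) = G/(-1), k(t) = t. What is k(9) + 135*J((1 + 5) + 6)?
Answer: -1611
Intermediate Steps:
J(G) = -G
k(9) + 135*J((1 + 5) + 6) = 9 + 135*(-((1 + 5) + 6)) = 9 + 135*(-(6 + 6)) = 9 + 135*(-1*12) = 9 + 135*(-12) = 9 - 1620 = -1611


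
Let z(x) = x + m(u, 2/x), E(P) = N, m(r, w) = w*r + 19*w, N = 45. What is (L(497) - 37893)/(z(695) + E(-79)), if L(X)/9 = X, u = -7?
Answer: -5806725/128581 ≈ -45.160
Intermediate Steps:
L(X) = 9*X
m(r, w) = 19*w + r*w (m(r, w) = r*w + 19*w = 19*w + r*w)
E(P) = 45
z(x) = x + 24/x (z(x) = x + (2/x)*(19 - 7) = x + (2/x)*12 = x + 24/x)
(L(497) - 37893)/(z(695) + E(-79)) = (9*497 - 37893)/((695 + 24/695) + 45) = (4473 - 37893)/((695 + 24*(1/695)) + 45) = -33420/((695 + 24/695) + 45) = -33420/(483049/695 + 45) = -33420/514324/695 = -33420*695/514324 = -5806725/128581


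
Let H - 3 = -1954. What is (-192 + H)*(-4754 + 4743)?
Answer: 23573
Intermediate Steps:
H = -1951 (H = 3 - 1954 = -1951)
(-192 + H)*(-4754 + 4743) = (-192 - 1951)*(-4754 + 4743) = -2143*(-11) = 23573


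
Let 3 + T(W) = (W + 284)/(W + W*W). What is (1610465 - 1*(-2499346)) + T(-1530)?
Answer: 4807180769857/1169685 ≈ 4.1098e+6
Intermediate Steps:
T(W) = -3 + (284 + W)/(W + W²) (T(W) = -3 + (W + 284)/(W + W*W) = -3 + (284 + W)/(W + W²))
(1610465 - 1*(-2499346)) + T(-1530) = (1610465 - 1*(-2499346)) + (284 - 3*(-1530)² - 2*(-1530))/((-1530)*(1 - 1530)) = (1610465 + 2499346) - 1/1530*(284 - 3*2340900 + 3060)/(-1529) = 4109811 - 1/1530*(-1/1529)*(284 - 7022700 + 3060) = 4109811 - 1/1530*(-1/1529)*(-7019356) = 4109811 - 3509678/1169685 = 4807180769857/1169685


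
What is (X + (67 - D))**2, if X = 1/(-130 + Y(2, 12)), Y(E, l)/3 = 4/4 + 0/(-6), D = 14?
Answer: 45292900/16129 ≈ 2808.2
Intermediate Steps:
Y(E, l) = 3 (Y(E, l) = 3*(4/4 + 0/(-6)) = 3*(4*(1/4) + 0*(-1/6)) = 3*(1 + 0) = 3*1 = 3)
X = -1/127 (X = 1/(-130 + 3) = 1/(-127) = -1/127 ≈ -0.0078740)
(X + (67 - D))**2 = (-1/127 + (67 - 1*14))**2 = (-1/127 + (67 - 14))**2 = (-1/127 + 53)**2 = (6730/127)**2 = 45292900/16129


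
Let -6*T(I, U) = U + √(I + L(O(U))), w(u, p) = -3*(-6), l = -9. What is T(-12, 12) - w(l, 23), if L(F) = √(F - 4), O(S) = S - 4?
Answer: -20 - I*√10/6 ≈ -20.0 - 0.52705*I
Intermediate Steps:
O(S) = -4 + S
w(u, p) = 18
L(F) = √(-4 + F)
T(I, U) = -U/6 - √(I + √(-8 + U))/6 (T(I, U) = -(U + √(I + √(-4 + (-4 + U))))/6 = -(U + √(I + √(-8 + U)))/6 = -U/6 - √(I + √(-8 + U))/6)
T(-12, 12) - w(l, 23) = (-⅙*12 - √(-12 + √(-8 + 12))/6) - 1*18 = (-2 - √(-12 + √4)/6) - 18 = (-2 - √(-12 + 2)/6) - 18 = (-2 - I*√10/6) - 18 = -20 - I*√10/6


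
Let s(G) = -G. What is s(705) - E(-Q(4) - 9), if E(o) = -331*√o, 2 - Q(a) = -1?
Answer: -705 + 662*I*√3 ≈ -705.0 + 1146.6*I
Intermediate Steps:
Q(a) = 3 (Q(a) = 2 - 1*(-1) = 2 + 1 = 3)
s(705) - E(-Q(4) - 9) = -1*705 - (-331)*√(-1*3 - 9) = -705 - (-331)*√(-3 - 9) = -705 - (-331)*√(-12) = -705 - (-331)*2*I*√3 = -705 - (-662)*I*√3 = -705 + 662*I*√3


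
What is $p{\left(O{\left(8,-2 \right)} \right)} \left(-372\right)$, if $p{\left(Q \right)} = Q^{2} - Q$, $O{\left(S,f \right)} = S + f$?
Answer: $-11160$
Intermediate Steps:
$p{\left(O{\left(8,-2 \right)} \right)} \left(-372\right) = \left(8 - 2\right) \left(-1 + \left(8 - 2\right)\right) \left(-372\right) = 6 \left(-1 + 6\right) \left(-372\right) = 6 \cdot 5 \left(-372\right) = 30 \left(-372\right) = -11160$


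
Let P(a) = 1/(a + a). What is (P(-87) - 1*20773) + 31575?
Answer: 1879547/174 ≈ 10802.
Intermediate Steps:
P(a) = 1/(2*a)
(P(-87) - 1*20773) + 31575 = ((½)/(-87) - 1*20773) + 31575 = ((½)*(-1/87) - 20773) + 31575 = (-1/174 - 20773) + 31575 = -3614503/174 + 31575 = 1879547/174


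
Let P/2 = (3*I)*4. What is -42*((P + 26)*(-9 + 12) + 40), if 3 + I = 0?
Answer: 4116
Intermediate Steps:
I = -3 (I = -3 + 0 = -3)
P = -72 (P = 2*((3*(-3))*4) = 2*(-9*4) = 2*(-36) = -72)
-42*((P + 26)*(-9 + 12) + 40) = -42*((-72 + 26)*(-9 + 12) + 40) = -42*(-46*3 + 40) = -42*(-138 + 40) = -42*(-98) = 4116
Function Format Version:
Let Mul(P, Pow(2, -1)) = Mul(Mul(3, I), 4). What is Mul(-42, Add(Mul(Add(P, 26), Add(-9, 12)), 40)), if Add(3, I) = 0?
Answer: 4116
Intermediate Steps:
I = -3 (I = Add(-3, 0) = -3)
P = -72 (P = Mul(2, Mul(Mul(3, -3), 4)) = Mul(2, Mul(-9, 4)) = Mul(2, -36) = -72)
Mul(-42, Add(Mul(Add(P, 26), Add(-9, 12)), 40)) = Mul(-42, Add(Mul(Add(-72, 26), Add(-9, 12)), 40)) = Mul(-42, Add(Mul(-46, 3), 40)) = Mul(-42, Add(-138, 40)) = Mul(-42, -98) = 4116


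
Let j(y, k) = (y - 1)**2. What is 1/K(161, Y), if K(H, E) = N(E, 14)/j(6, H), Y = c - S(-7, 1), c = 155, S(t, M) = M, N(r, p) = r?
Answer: 25/154 ≈ 0.16234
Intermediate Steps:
j(y, k) = (-1 + y)**2
Y = 154 (Y = 155 - 1*1 = 155 - 1 = 154)
K(H, E) = E/25 (K(H, E) = E/((-1 + 6)**2) = E/(5**2) = E/25)
1/K(161, Y) = 1/((1/25)*154) = 1/(154/25) = 25/154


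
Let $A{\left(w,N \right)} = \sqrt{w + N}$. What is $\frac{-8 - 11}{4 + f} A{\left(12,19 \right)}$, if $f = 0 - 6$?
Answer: $\frac{19 \sqrt{31}}{2} \approx 52.894$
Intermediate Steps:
$f = -6$ ($f = 0 - 6 = -6$)
$A{\left(w,N \right)} = \sqrt{N + w}$
$\frac{-8 - 11}{4 + f} A{\left(12,19 \right)} = \frac{-8 - 11}{4 - 6} \sqrt{19 + 12} = - \frac{19}{-2} \sqrt{31} = \left(-19\right) \left(- \frac{1}{2}\right) \sqrt{31} = \frac{19 \sqrt{31}}{2}$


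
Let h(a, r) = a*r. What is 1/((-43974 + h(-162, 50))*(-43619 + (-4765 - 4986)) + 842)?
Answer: 1/2779190222 ≈ 3.5982e-10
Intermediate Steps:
1/((-43974 + h(-162, 50))*(-43619 + (-4765 - 4986)) + 842) = 1/((-43974 - 162*50)*(-43619 + (-4765 - 4986)) + 842) = 1/((-43974 - 8100)*(-43619 - 9751) + 842) = 1/(-52074*(-53370) + 842) = 1/(2779189380 + 842) = 1/2779190222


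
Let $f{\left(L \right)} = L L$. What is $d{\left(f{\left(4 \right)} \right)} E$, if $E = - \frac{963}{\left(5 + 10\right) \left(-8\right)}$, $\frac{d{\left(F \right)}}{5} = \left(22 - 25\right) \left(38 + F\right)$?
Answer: $- \frac{26001}{4} \approx -6500.3$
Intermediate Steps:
$f{\left(L \right)} = L^{2}$
$d{\left(F \right)} = -570 - 15 F$ ($d{\left(F \right)} = 5 \left(22 - 25\right) \left(38 + F\right) = 5 \left(- 3 \left(38 + F\right)\right) = 5 \left(-114 - 3 F\right) = -570 - 15 F$)
$E = \frac{321}{40}$ ($E = - \frac{963}{15 \left(-8\right)} = - \frac{963}{-120} = \left(-963\right) \left(- \frac{1}{120}\right) = \frac{321}{40} \approx 8.025$)
$d{\left(f{\left(4 \right)} \right)} E = \left(-570 - 15 \cdot 4^{2}\right) \frac{321}{40} = \left(-570 - 240\right) \frac{321}{40} = \left(-810\right) \frac{321}{40} = - \frac{26001}{4}$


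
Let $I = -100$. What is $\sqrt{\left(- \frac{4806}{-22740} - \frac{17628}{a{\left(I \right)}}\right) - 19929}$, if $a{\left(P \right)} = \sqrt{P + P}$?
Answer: $\frac{\sqrt{-286259113110 + 12660517740 i \sqrt{2}}}{3790} \approx 4.4127 + 141.24 i$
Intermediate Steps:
$a{\left(P \right)} = \sqrt{2} \sqrt{P}$ ($a{\left(P \right)} = \sqrt{2 P} = \sqrt{2} \sqrt{P}$)
$\sqrt{\left(- \frac{4806}{-22740} - \frac{17628}{a{\left(I \right)}}\right) - 19929} = \sqrt{\left(- \frac{4806}{-22740} - \frac{17628}{\sqrt{2} \sqrt{-100}}\right) - 19929} = \sqrt{\left(\left(-4806\right) \left(- \frac{1}{22740}\right) - \frac{17628}{\sqrt{2} \cdot 10 i}\right) - 19929} = \sqrt{\left(\frac{801}{3790} - \frac{17628}{10 i \sqrt{2}}\right) - 19929} = \sqrt{\left(\frac{801}{3790} - 17628 \left(- \frac{i \sqrt{2}}{20}\right)\right) - 19929} = \sqrt{\left(\frac{801}{3790} + \frac{4407 i \sqrt{2}}{5}\right) - 19929} = \sqrt{- \frac{75530109}{3790} + \frac{4407 i \sqrt{2}}{5}}$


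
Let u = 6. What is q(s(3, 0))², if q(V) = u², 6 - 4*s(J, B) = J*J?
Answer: 1296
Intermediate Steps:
s(J, B) = 3/2 - J²/4 (s(J, B) = 3/2 - J*J/4 = 3/2 - J²/4)
q(V) = 36 (q(V) = 6² = 36)
q(s(3, 0))² = 36² = 1296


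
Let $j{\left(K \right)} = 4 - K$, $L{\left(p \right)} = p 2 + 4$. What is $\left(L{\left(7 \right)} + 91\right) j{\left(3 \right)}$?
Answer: $109$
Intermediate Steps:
$L{\left(p \right)} = 4 + 2 p$ ($L{\left(p \right)} = 2 p + 4 = 4 + 2 p$)
$\left(L{\left(7 \right)} + 91\right) j{\left(3 \right)} = \left(\left(4 + 2 \cdot 7\right) + 91\right) \left(4 - 3\right) = \left(\left(4 + 14\right) + 91\right) \left(4 - 3\right) = \left(18 + 91\right) 1 = 109 \cdot 1 = 109$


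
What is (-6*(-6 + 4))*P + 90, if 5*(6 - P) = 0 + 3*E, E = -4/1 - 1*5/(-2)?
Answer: 864/5 ≈ 172.80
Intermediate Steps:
E = -3/2 (E = -4*1 - 5*(-½) = -4 + 5/2 = -3/2 ≈ -1.5000)
P = 69/10 (P = 6 - (0 + 3*(-3/2))/5 = 6 - (0 - 9/2)/5 = 6 - ⅕*(-9/2) = 6 + 9/10 = 69/10 ≈ 6.9000)
(-6*(-6 + 4))*P + 90 = -6*(-6 + 4)*(69/10) + 90 = -6*(-2)*(69/10) + 90 = 12*(69/10) + 90 = 414/5 + 90 = 864/5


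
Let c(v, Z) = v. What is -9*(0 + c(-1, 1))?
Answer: 9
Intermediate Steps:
-9*(0 + c(-1, 1)) = -9*(0 - 1) = -9*(-1) = 9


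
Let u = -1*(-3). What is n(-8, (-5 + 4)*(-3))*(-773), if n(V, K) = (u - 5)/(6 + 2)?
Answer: 773/4 ≈ 193.25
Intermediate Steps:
u = 3
n(V, K) = -¼ (n(V, K) = (3 - 5)/(6 + 2) = -2/8 = -2*⅛ = -¼)
n(-8, (-5 + 4)*(-3))*(-773) = -¼*(-773) = 773/4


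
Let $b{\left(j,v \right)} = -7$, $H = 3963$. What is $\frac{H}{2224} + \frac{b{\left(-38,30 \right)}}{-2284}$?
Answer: $\frac{2266765}{1269904} \approx 1.785$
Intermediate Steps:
$\frac{H}{2224} + \frac{b{\left(-38,30 \right)}}{-2284} = \frac{3963}{2224} - \frac{7}{-2284} = 3963 \cdot \frac{1}{2224} - - \frac{7}{2284} = \frac{3963}{2224} + \frac{7}{2284} = \frac{2266765}{1269904}$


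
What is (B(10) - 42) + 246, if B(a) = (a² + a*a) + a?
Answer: 414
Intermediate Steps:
B(a) = a + 2*a² (B(a) = (a² + a²) + a = 2*a² + a = a + 2*a²)
(B(10) - 42) + 246 = (10*(1 + 2*10) - 42) + 246 = (10*(1 + 20) - 42) + 246 = (10*21 - 42) + 246 = (210 - 42) + 246 = 168 + 246 = 414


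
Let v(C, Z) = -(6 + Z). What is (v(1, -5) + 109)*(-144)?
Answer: -15552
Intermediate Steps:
v(C, Z) = -6 - Z
(v(1, -5) + 109)*(-144) = ((-6 - 1*(-5)) + 109)*(-144) = ((-6 + 5) + 109)*(-144) = (-1 + 109)*(-144) = 108*(-144) = -15552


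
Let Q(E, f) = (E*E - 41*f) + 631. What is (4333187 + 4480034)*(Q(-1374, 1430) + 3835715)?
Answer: 49932114391832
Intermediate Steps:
Q(E, f) = 631 + E² - 41*f (Q(E, f) = (E² - 41*f) + 631 = 631 + E² - 41*f)
(4333187 + 4480034)*(Q(-1374, 1430) + 3835715) = (4333187 + 4480034)*((631 + (-1374)² - 41*1430) + 3835715) = 8813221*((631 + 1887876 - 58630) + 3835715) = 8813221*(1829877 + 3835715) = 8813221*5665592 = 49932114391832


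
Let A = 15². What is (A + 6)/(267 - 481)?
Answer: -231/214 ≈ -1.0794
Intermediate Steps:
A = 225
(A + 6)/(267 - 481) = (225 + 6)/(267 - 481) = 231/(-214) = 231*(-1/214) = -231/214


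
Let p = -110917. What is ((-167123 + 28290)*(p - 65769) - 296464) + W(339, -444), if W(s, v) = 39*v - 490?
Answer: 24529533168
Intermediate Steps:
W(s, v) = -490 + 39*v
((-167123 + 28290)*(p - 65769) - 296464) + W(339, -444) = ((-167123 + 28290)*(-110917 - 65769) - 296464) + (-490 + 39*(-444)) = (-138833*(-176686) - 296464) + (-490 - 17316) = (24529847438 - 296464) - 17806 = 24529550974 - 17806 = 24529533168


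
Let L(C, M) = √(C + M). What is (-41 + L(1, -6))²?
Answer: (41 - I*√5)² ≈ 1676.0 - 183.36*I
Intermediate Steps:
(-41 + L(1, -6))² = (-41 + √(1 - 6))² = (-41 + √(-5))² = (-41 + I*√5)²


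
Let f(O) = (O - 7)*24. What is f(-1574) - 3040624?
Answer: -3078568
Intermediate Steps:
f(O) = -168 + 24*O (f(O) = (-7 + O)*24 = -168 + 24*O)
f(-1574) - 3040624 = (-168 + 24*(-1574)) - 3040624 = (-168 - 37776) - 3040624 = -37944 - 3040624 = -3078568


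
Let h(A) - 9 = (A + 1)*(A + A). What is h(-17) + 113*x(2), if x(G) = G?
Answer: 779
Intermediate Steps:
h(A) = 9 + 2*A*(1 + A) (h(A) = 9 + (A + 1)*(A + A) = 9 + (1 + A)*(2*A) = 9 + 2*A*(1 + A))
h(-17) + 113*x(2) = (9 + 2*(-17) + 2*(-17)²) + 113*2 = (9 - 34 + 2*289) + 226 = (9 - 34 + 578) + 226 = 553 + 226 = 779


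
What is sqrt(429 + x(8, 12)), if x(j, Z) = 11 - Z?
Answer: 2*sqrt(107) ≈ 20.688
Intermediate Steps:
sqrt(429 + x(8, 12)) = sqrt(429 + (11 - 1*12)) = sqrt(429 + (11 - 12)) = sqrt(429 - 1) = sqrt(428) = 2*sqrt(107)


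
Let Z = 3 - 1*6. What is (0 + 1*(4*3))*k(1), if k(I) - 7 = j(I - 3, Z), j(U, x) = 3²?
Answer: 192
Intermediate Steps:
Z = -3 (Z = 3 - 6 = -3)
j(U, x) = 9
k(I) = 16 (k(I) = 7 + 9 = 16)
(0 + 1*(4*3))*k(1) = (0 + 1*(4*3))*16 = (0 + 1*12)*16 = (0 + 12)*16 = 12*16 = 192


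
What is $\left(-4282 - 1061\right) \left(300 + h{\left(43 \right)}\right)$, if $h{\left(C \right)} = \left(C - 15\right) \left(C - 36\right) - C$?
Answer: $-2420379$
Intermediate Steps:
$h{\left(C \right)} = - C + \left(-36 + C\right) \left(-15 + C\right)$ ($h{\left(C \right)} = \left(-15 + C\right) \left(-36 + C\right) - C = \left(-36 + C\right) \left(-15 + C\right) - C = - C + \left(-36 + C\right) \left(-15 + C\right)$)
$\left(-4282 - 1061\right) \left(300 + h{\left(43 \right)}\right) = \left(-4282 - 1061\right) \left(300 + \left(540 + 43^{2} - 2236\right)\right) = - 5343 \left(300 + \left(540 + 1849 - 2236\right)\right) = - 5343 \left(300 + 153\right) = \left(-5343\right) 453 = -2420379$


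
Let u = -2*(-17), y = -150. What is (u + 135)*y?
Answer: -25350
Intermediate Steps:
u = 34
(u + 135)*y = (34 + 135)*(-150) = 169*(-150) = -25350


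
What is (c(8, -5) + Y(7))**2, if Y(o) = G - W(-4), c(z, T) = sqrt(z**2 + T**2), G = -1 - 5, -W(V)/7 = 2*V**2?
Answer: (218 + sqrt(89))**2 ≈ 51726.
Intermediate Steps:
W(V) = -14*V**2
G = -6
c(z, T) = sqrt(T**2 + z**2)
Y(o) = 218 (Y(o) = -6 - (-14)*(-4)**2 = -6 - (-14)*16 = -6 - 1*(-224) = -6 + 224 = 218)
(c(8, -5) + Y(7))**2 = (sqrt((-5)**2 + 8**2) + 218)**2 = (sqrt(25 + 64) + 218)**2 = (sqrt(89) + 218)**2 = (218 + sqrt(89))**2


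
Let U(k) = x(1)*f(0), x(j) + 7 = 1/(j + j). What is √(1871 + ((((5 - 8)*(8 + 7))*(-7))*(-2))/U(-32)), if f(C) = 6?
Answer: √318929/13 ≈ 43.441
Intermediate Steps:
x(j) = -7 + 1/(2*j) (x(j) = -7 + 1/(j + j) = -7 + 1/(2*j))
U(k) = -39 (U(k) = (-7 + (½)/1)*6 = (-7 + (½)*1)*6 = (-7 + ½)*6 = -13/2*6 = -39)
√(1871 + ((((5 - 8)*(8 + 7))*(-7))*(-2))/U(-32)) = √(1871 + ((((5 - 8)*(8 + 7))*(-7))*(-2))/(-39)) = √(1871 + ((-3*15*(-7))*(-2))*(-1/39)) = √(1871 + (-45*(-7)*(-2))*(-1/39)) = √(1871 + (315*(-2))*(-1/39)) = √(1871 - 630*(-1/39)) = √(1871 + 210/13) = √(24533/13) = √318929/13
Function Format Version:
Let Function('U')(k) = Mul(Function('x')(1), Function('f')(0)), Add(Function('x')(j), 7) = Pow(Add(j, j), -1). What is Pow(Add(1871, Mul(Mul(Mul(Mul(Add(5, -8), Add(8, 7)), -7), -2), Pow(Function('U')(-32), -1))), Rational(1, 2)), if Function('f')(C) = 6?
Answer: Mul(Rational(1, 13), Pow(318929, Rational(1, 2))) ≈ 43.441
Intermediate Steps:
Function('x')(j) = Add(-7, Mul(Rational(1, 2), Pow(j, -1))) (Function('x')(j) = Add(-7, Pow(Add(j, j), -1)) = Add(-7, Pow(Mul(2, j), -1)) = Add(-7, Mul(Rational(1, 2), Pow(j, -1))))
Function('U')(k) = -39 (Function('U')(k) = Mul(Add(-7, Mul(Rational(1, 2), Pow(1, -1))), 6) = Mul(Add(-7, Mul(Rational(1, 2), 1)), 6) = Mul(Add(-7, Rational(1, 2)), 6) = Mul(Rational(-13, 2), 6) = -39)
Pow(Add(1871, Mul(Mul(Mul(Mul(Add(5, -8), Add(8, 7)), -7), -2), Pow(Function('U')(-32), -1))), Rational(1, 2)) = Pow(Add(1871, Mul(Mul(Mul(Mul(Add(5, -8), Add(8, 7)), -7), -2), Pow(-39, -1))), Rational(1, 2)) = Pow(Add(1871, Mul(Mul(Mul(Mul(-3, 15), -7), -2), Rational(-1, 39))), Rational(1, 2)) = Pow(Add(1871, Mul(Mul(Mul(-45, -7), -2), Rational(-1, 39))), Rational(1, 2)) = Pow(Add(1871, Mul(Mul(315, -2), Rational(-1, 39))), Rational(1, 2)) = Pow(Add(1871, Mul(-630, Rational(-1, 39))), Rational(1, 2)) = Pow(Add(1871, Rational(210, 13)), Rational(1, 2)) = Pow(Rational(24533, 13), Rational(1, 2)) = Mul(Rational(1, 13), Pow(318929, Rational(1, 2)))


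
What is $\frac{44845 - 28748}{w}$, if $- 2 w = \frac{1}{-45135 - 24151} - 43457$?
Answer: $\frac{2230593484}{3010961703} \approx 0.74082$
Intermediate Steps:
$w = \frac{3010961703}{138572}$ ($w = - \frac{\frac{1}{-45135 - 24151} - 43457}{2} = - \frac{\frac{1}{-69286} - 43457}{2} = - \frac{- \frac{1}{69286} - 43457}{2} = \left(- \frac{1}{2}\right) \left(- \frac{3010961703}{69286}\right) = \frac{3010961703}{138572} \approx 21729.0$)
$\frac{44845 - 28748}{w} = \frac{44845 - 28748}{\frac{3010961703}{138572}} = 16097 \cdot \frac{138572}{3010961703} = \frac{2230593484}{3010961703}$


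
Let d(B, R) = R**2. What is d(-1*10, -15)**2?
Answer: 50625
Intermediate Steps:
d(-1*10, -15)**2 = ((-15)**2)**2 = 225**2 = 50625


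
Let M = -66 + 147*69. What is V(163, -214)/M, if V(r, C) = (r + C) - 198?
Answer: -83/3359 ≈ -0.024710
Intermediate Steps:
V(r, C) = -198 + C + r (V(r, C) = (C + r) - 198 = -198 + C + r)
M = 10077 (M = -66 + 10143 = 10077)
V(163, -214)/M = (-198 - 214 + 163)/10077 = -249*1/10077 = -83/3359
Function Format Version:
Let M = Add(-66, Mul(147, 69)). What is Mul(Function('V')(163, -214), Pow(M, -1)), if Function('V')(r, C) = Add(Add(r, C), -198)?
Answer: Rational(-83, 3359) ≈ -0.024710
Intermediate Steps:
Function('V')(r, C) = Add(-198, C, r) (Function('V')(r, C) = Add(Add(C, r), -198) = Add(-198, C, r))
M = 10077 (M = Add(-66, 10143) = 10077)
Mul(Function('V')(163, -214), Pow(M, -1)) = Mul(Add(-198, -214, 163), Pow(10077, -1)) = Mul(-249, Rational(1, 10077)) = Rational(-83, 3359)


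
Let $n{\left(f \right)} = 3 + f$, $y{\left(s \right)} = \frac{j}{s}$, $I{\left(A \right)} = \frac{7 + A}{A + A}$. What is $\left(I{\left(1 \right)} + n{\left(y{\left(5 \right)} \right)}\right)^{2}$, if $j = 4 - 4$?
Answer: $49$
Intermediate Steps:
$j = 0$ ($j = 4 - 4 = 0$)
$I{\left(A \right)} = \frac{7 + A}{2 A}$
$y{\left(s \right)} = 0$ ($y{\left(s \right)} = \frac{0}{s} = 0$)
$\left(I{\left(1 \right)} + n{\left(y{\left(5 \right)} \right)}\right)^{2} = \left(\frac{7 + 1}{2 \cdot 1} + \left(3 + 0\right)\right)^{2} = \left(\frac{1}{2} \cdot 1 \cdot 8 + 3\right)^{2} = \left(4 + 3\right)^{2} = 7^{2} = 49$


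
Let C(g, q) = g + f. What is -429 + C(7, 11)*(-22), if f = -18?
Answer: -187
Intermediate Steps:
C(g, q) = -18 + g (C(g, q) = g - 18 = -18 + g)
-429 + C(7, 11)*(-22) = -429 + (-18 + 7)*(-22) = -429 - 11*(-22) = -429 + 242 = -187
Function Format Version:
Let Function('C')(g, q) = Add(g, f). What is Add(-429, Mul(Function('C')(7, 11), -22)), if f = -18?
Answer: -187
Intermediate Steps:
Function('C')(g, q) = Add(-18, g) (Function('C')(g, q) = Add(g, -18) = Add(-18, g))
Add(-429, Mul(Function('C')(7, 11), -22)) = Add(-429, Mul(Add(-18, 7), -22)) = Add(-429, Mul(-11, -22)) = Add(-429, 242) = -187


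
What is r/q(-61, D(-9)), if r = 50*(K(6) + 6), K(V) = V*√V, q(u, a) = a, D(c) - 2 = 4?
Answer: 50 + 50*√6 ≈ 172.47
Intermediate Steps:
D(c) = 6 (D(c) = 2 + 4 = 6)
K(V) = V^(3/2)
r = 300 + 300*√6 (r = 50*(6^(3/2) + 6) = 50*(6*√6 + 6) = 50*(6 + 6*√6) = 300 + 300*√6 ≈ 1034.8)
r/q(-61, D(-9)) = (300 + 300*√6)/6 = (300 + 300*√6)*(⅙) = 50 + 50*√6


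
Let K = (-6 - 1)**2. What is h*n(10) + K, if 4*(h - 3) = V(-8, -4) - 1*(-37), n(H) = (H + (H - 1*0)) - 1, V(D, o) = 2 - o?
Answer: 1241/4 ≈ 310.25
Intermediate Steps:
K = 49 (K = (-7)**2 = 49)
n(H) = -1 + 2*H (n(H) = (H + (H + 0)) - 1 = (H + H) - 1 = 2*H - 1 = -1 + 2*H)
h = 55/4 (h = 3 + ((2 - 1*(-4)) - 1*(-37))/4 = 3 + ((2 + 4) + 37)/4 = 3 + (6 + 37)/4 = 3 + (1/4)*43 = 3 + 43/4 = 55/4 ≈ 13.750)
h*n(10) + K = 55*(-1 + 2*10)/4 + 49 = 55*(-1 + 20)/4 + 49 = (55/4)*19 + 49 = 1045/4 + 49 = 1241/4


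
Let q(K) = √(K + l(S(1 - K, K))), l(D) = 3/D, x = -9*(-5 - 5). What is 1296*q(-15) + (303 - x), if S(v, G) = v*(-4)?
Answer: 213 + 486*I*√107 ≈ 213.0 + 5027.2*I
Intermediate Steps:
S(v, G) = -4*v
x = 90 (x = -9*(-10) = 90)
q(K) = √(K + 3/(-4 + 4*K)) (q(K) = √(K + 3/((-4*(1 - K)))) = √(K + 3/(-4 + 4*K)))
1296*q(-15) + (303 - x) = 1296*(√((3 + 4*(-15)*(-1 - 15))/(-1 - 15))/2) + (303 - 1*90) = 1296*(√((3 + 4*(-15)*(-16))/(-16))/2) + (303 - 90) = 1296*(√(-(3 + 960)/16)/2) + 213 = 1296*(√(-1/16*963)/2) + 213 = 1296*(√(-963/16)/2) + 213 = 1296*((3*I*√107/4)/2) + 213 = 1296*(3*I*√107/8) + 213 = 486*I*√107 + 213 = 213 + 486*I*√107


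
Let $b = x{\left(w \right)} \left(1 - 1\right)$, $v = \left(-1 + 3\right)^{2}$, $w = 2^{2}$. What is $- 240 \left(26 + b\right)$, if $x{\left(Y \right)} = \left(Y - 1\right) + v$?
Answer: $-6240$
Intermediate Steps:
$w = 4$
$v = 4$ ($v = 2^{2} = 4$)
$x{\left(Y \right)} = 3 + Y$ ($x{\left(Y \right)} = \left(Y - 1\right) + 4 = \left(-1 + Y\right) + 4 = 3 + Y$)
$b = 0$ ($b = \left(3 + 4\right) \left(1 - 1\right) = 7 \cdot 0 = 0$)
$- 240 \left(26 + b\right) = - 240 \left(26 + 0\right) = \left(-240\right) 26 = -6240$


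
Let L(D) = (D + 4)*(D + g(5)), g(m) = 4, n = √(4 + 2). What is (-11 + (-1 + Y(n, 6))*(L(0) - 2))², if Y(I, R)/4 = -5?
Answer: 93025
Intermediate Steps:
n = √6 ≈ 2.4495
Y(I, R) = -20 (Y(I, R) = 4*(-5) = -20)
L(D) = (4 + D)² (L(D) = (D + 4)*(D + 4) = (4 + D)*(4 + D) = (4 + D)²)
(-11 + (-1 + Y(n, 6))*(L(0) - 2))² = (-11 + (-1 - 20)*((16 + 0² + 8*0) - 2))² = (-11 - 21*((16 + 0 + 0) - 2))² = (-11 - 21*(16 - 2))² = (-11 - 21*14)² = (-11 - 294)² = (-305)² = 93025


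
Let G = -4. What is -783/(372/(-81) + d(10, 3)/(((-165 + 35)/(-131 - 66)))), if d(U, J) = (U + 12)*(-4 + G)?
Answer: 1374165/476132 ≈ 2.8861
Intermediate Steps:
d(U, J) = -96 - 8*U (d(U, J) = (U + 12)*(-4 - 4) = (12 + U)*(-8) = -96 - 8*U)
-783/(372/(-81) + d(10, 3)/(((-165 + 35)/(-131 - 66)))) = -783/(372/(-81) + (-96 - 8*10)/(((-165 + 35)/(-131 - 66)))) = -783/(372*(-1/81) + (-96 - 80)/((-130/(-197)))) = -783/(-124/27 - 176/((-130*(-1/197)))) = -783/(-124/27 - 176/130/197) = -783/(-124/27 - 176*197/130) = -783/(-124/27 - 17336/65) = -783/(-476132/1755) = -783*(-1755/476132) = 1374165/476132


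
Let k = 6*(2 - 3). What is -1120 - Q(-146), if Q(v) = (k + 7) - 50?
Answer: -1071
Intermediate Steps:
k = -6 (k = 6*(-1) = -6)
Q(v) = -49 (Q(v) = (-6 + 7) - 50 = 1 - 50 = -49)
-1120 - Q(-146) = -1120 - 1*(-49) = -1120 + 49 = -1071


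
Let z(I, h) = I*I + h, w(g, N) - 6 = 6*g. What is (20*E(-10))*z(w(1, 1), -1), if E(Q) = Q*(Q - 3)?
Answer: 371800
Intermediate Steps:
w(g, N) = 6 + 6*g
E(Q) = Q*(-3 + Q)
z(I, h) = h + I² (z(I, h) = I² + h = h + I²)
(20*E(-10))*z(w(1, 1), -1) = (20*(-10*(-3 - 10)))*(-1 + (6 + 6*1)²) = (20*(-10*(-13)))*(-1 + (6 + 6)²) = (20*130)*(-1 + 12²) = 2600*(-1 + 144) = 2600*143 = 371800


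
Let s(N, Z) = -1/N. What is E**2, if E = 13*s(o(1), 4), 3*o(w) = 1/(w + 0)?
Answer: 1521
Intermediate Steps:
o(w) = 1/(3*w) (o(w) = 1/(3*(w + 0)) = 1/(3*w))
E = -39 (E = 13*(-1/((1/3)/1)) = 13*(-1/((1/3)*1)) = 13*(-1/1/3) = 13*(-1*3) = 13*(-3) = -39)
E**2 = (-39)**2 = 1521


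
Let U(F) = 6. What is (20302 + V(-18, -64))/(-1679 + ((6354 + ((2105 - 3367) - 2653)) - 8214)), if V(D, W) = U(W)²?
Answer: -10169/3727 ≈ -2.7285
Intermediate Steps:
V(D, W) = 36 (V(D, W) = 6² = 36)
(20302 + V(-18, -64))/(-1679 + ((6354 + ((2105 - 3367) - 2653)) - 8214)) = (20302 + 36)/(-1679 + ((6354 + ((2105 - 3367) - 2653)) - 8214)) = 20338/(-1679 + ((6354 + (-1262 - 2653)) - 8214)) = 20338/(-1679 + ((6354 - 3915) - 8214)) = 20338/(-1679 + (2439 - 8214)) = 20338/(-1679 - 5775) = 20338/(-7454) = 20338*(-1/7454) = -10169/3727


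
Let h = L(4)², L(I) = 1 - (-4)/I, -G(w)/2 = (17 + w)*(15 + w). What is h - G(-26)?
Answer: 202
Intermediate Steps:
G(w) = -2*(15 + w)*(17 + w) (G(w) = -2*(17 + w)*(15 + w) = -2*(15 + w)*(17 + w))
L(I) = 1 + 4/I
h = 4 (h = ((4 + 4)/4)² = ((¼)*8)² = 2² = 4)
h - G(-26) = 4 - (-510 - 64*(-26) - 2*(-26)²) = 4 - (-510 + 1664 - 2*676) = 4 - (-510 + 1664 - 1352) = 4 - 1*(-198) = 4 + 198 = 202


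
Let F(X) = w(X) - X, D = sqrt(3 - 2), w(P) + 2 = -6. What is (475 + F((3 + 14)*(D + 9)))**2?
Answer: 88209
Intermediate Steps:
w(P) = -8 (w(P) = -2 - 6 = -8)
D = 1 (D = sqrt(1) = 1)
F(X) = -8 - X
(475 + F((3 + 14)*(D + 9)))**2 = (475 + (-8 - (3 + 14)*(1 + 9)))**2 = (475 + (-8 - 17*10))**2 = (475 + (-8 - 1*170))**2 = (475 + (-8 - 170))**2 = (475 - 178)**2 = 297**2 = 88209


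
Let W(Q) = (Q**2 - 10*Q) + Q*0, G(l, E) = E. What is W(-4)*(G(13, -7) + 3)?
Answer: -224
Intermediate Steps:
W(Q) = Q**2 - 10*Q (W(Q) = (Q**2 - 10*Q) + 0 = Q**2 - 10*Q)
W(-4)*(G(13, -7) + 3) = (-4*(-10 - 4))*(-7 + 3) = -4*(-14)*(-4) = 56*(-4) = -224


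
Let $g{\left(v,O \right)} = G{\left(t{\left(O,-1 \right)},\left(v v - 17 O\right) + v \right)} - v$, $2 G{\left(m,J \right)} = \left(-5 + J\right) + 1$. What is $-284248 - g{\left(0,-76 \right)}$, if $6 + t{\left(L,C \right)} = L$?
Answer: $-284892$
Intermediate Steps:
$t{\left(L,C \right)} = -6 + L$
$G{\left(m,J \right)} = -2 + \frac{J}{2}$ ($G{\left(m,J \right)} = \frac{\left(-5 + J\right) + 1}{2} = \frac{-4 + J}{2} = -2 + \frac{J}{2}$)
$g{\left(v,O \right)} = -2 + \frac{v^{2}}{2} - \frac{17 O}{2} - \frac{v}{2}$ ($g{\left(v,O \right)} = \left(-2 + \frac{\left(v v - 17 O\right) + v}{2}\right) - v = \left(-2 + \frac{\left(v^{2} - 17 O\right) + v}{2}\right) - v = \left(-2 + \frac{v + v^{2} - 17 O}{2}\right) - v = \left(-2 + \left(\frac{v}{2} + \frac{v^{2}}{2} - \frac{17 O}{2}\right)\right) - v = \left(-2 + \frac{v}{2} + \frac{v^{2}}{2} - \frac{17 O}{2}\right) - v = -2 + \frac{v^{2}}{2} - \frac{17 O}{2} - \frac{v}{2}$)
$-284248 - g{\left(0,-76 \right)} = -284248 - \left(-2 + \frac{0^{2}}{2} - -646 - 0\right) = -284248 - \left(-2 + \frac{1}{2} \cdot 0 + 646 + 0\right) = -284248 - \left(-2 + 0 + 646 + 0\right) = -284248 - 644 = -284892$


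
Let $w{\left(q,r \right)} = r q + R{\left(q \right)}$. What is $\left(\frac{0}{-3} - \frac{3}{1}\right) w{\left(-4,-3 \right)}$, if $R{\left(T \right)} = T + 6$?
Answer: $-42$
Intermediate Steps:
$R{\left(T \right)} = 6 + T$
$w{\left(q,r \right)} = 6 + q + q r$ ($w{\left(q,r \right)} = r q + \left(6 + q\right) = q r + \left(6 + q\right) = 6 + q + q r$)
$\left(\frac{0}{-3} - \frac{3}{1}\right) w{\left(-4,-3 \right)} = \left(\frac{0}{-3} - \frac{3}{1}\right) \left(6 - 4 - -12\right) = \left(0 \left(- \frac{1}{3}\right) - 3\right) \left(6 - 4 + 12\right) = \left(0 - 3\right) 14 = \left(-3\right) 14 = -42$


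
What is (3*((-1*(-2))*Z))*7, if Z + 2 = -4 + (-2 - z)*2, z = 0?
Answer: -420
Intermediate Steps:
Z = -10 (Z = -2 + (-4 + (-2 - 1*0)*2) = -2 + (-4 + (-2 + 0)*2) = -2 + (-4 - 2*2) = -2 + (-4 - 4) = -2 - 8 = -10)
(3*((-1*(-2))*Z))*7 = (3*(-1*(-2)*(-10)))*7 = (3*(2*(-10)))*7 = (3*(-20))*7 = -60*7 = -420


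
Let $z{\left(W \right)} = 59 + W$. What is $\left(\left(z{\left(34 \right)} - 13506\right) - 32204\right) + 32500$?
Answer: $-13117$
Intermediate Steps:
$\left(\left(z{\left(34 \right)} - 13506\right) - 32204\right) + 32500 = \left(\left(\left(59 + 34\right) - 13506\right) - 32204\right) + 32500 = \left(\left(93 - 13506\right) - 32204\right) + 32500 = \left(-13413 - 32204\right) + 32500 = -45617 + 32500 = -13117$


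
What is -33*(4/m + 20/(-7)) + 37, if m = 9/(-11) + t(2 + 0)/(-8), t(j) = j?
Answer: 83849/329 ≈ 254.86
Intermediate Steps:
m = -47/44 (m = 9/(-11) + (2 + 0)/(-8) = 9*(-1/11) + 2*(-1/8) = -9/11 - 1/4 = -47/44 ≈ -1.0682)
-33*(4/m + 20/(-7)) + 37 = -33*(4/(-47/44) + 20/(-7)) + 37 = -33*(4*(-44/47) + 20*(-1/7)) + 37 = -33*(-176/47 - 20/7) + 37 = -33*(-2172/329) + 37 = 71676/329 + 37 = 83849/329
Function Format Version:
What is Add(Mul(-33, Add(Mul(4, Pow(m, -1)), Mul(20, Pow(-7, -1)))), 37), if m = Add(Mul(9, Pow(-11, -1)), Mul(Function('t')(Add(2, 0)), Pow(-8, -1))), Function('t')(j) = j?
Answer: Rational(83849, 329) ≈ 254.86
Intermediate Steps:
m = Rational(-47, 44) (m = Add(Mul(9, Pow(-11, -1)), Mul(Add(2, 0), Pow(-8, -1))) = Add(Mul(9, Rational(-1, 11)), Mul(2, Rational(-1, 8))) = Add(Rational(-9, 11), Rational(-1, 4)) = Rational(-47, 44) ≈ -1.0682)
Add(Mul(-33, Add(Mul(4, Pow(m, -1)), Mul(20, Pow(-7, -1)))), 37) = Add(Mul(-33, Add(Mul(4, Pow(Rational(-47, 44), -1)), Mul(20, Pow(-7, -1)))), 37) = Add(Mul(-33, Add(Mul(4, Rational(-44, 47)), Mul(20, Rational(-1, 7)))), 37) = Add(Mul(-33, Add(Rational(-176, 47), Rational(-20, 7))), 37) = Add(Mul(-33, Rational(-2172, 329)), 37) = Add(Rational(71676, 329), 37) = Rational(83849, 329)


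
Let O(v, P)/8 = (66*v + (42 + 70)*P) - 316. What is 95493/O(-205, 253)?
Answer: 31831/38640 ≈ 0.82378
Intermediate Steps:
O(v, P) = -2528 + 528*v + 896*P (O(v, P) = 8*((66*v + (42 + 70)*P) - 316) = 8*((66*v + 112*P) - 316) = 8*(-316 + 66*v + 112*P) = -2528 + 528*v + 896*P)
95493/O(-205, 253) = 95493/(-2528 + 528*(-205) + 896*253) = 95493/(-2528 - 108240 + 226688) = 95493/115920 = 95493*(1/115920) = 31831/38640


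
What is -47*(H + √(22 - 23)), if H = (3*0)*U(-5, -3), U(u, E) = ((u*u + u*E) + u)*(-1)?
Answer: -47*I ≈ -47.0*I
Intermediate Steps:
U(u, E) = -u - u² - E*u (U(u, E) = ((u² + E*u) + u)*(-1) = (u + u² + E*u)*(-1) = -u - u² - E*u)
H = 0 (H = (3*0)*(-1*(-5)*(1 - 3 - 5)) = 0*(-1*(-5)*(-7)) = 0*(-35) = 0)
-47*(H + √(22 - 23)) = -47*(0 + √(22 - 23)) = -47*(0 + √(-1)) = -47*(0 + I) = -47*I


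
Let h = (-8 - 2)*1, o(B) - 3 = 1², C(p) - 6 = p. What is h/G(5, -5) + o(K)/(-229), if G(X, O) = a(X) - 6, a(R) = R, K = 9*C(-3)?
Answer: 2286/229 ≈ 9.9825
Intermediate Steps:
C(p) = 6 + p
K = 27 (K = 9*(6 - 3) = 9*3 = 27)
G(X, O) = -6 + X (G(X, O) = X - 6 = -6 + X)
o(B) = 4 (o(B) = 3 + 1² = 3 + 1 = 4)
h = -10 (h = -10*1 = -10)
h/G(5, -5) + o(K)/(-229) = -10/(-6 + 5) + 4/(-229) = -10/(-1) + 4*(-1/229) = -10*(-1) - 4/229 = 10 - 4/229 = 2286/229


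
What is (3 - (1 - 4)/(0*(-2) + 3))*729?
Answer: 2916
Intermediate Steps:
(3 - (1 - 4)/(0*(-2) + 3))*729 = (3 - (-3)/(0 + 3))*729 = (3 - (-3)/3)*729 = (3 - 1*(-1))*729 = (3 + 1)*729 = 4*729 = 2916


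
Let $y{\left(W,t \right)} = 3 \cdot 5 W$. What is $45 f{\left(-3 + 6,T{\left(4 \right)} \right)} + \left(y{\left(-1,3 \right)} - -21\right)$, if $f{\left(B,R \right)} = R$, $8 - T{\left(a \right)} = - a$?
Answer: $546$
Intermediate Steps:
$T{\left(a \right)} = 8 + a$ ($T{\left(a \right)} = 8 - - a = 8 + a$)
$y{\left(W,t \right)} = 15 W$
$45 f{\left(-3 + 6,T{\left(4 \right)} \right)} + \left(y{\left(-1,3 \right)} - -21\right) = 45 \left(8 + 4\right) + \left(15 \left(-1\right) - -21\right) = 45 \cdot 12 + \left(-15 + 21\right) = 540 + 6 = 546$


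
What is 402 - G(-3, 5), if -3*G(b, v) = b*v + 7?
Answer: 1198/3 ≈ 399.33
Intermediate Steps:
G(b, v) = -7/3 - b*v/3 (G(b, v) = -(b*v + 7)/3 = -(7 + b*v)/3 = -7/3 - b*v/3)
402 - G(-3, 5) = 402 - (-7/3 - ⅓*(-3)*5) = 402 - (-7/3 + 5) = 402 - 1*8/3 = 402 - 8/3 = 1198/3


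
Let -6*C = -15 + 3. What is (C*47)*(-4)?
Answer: -376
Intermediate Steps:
C = 2 (C = -(-15 + 3)/6 = -⅙*(-12) = 2)
(C*47)*(-4) = (2*47)*(-4) = 94*(-4) = -376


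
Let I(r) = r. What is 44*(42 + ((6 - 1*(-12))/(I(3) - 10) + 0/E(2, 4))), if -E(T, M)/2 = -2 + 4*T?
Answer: 12144/7 ≈ 1734.9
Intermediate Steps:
E(T, M) = 4 - 8*T (E(T, M) = -2*(-2 + 4*T) = 4 - 8*T)
44*(42 + ((6 - 1*(-12))/(I(3) - 10) + 0/E(2, 4))) = 44*(42 + ((6 - 1*(-12))/(3 - 10) + 0/(4 - 8*2))) = 44*(42 + ((6 + 12)/(-7) + 0/(4 - 16))) = 44*(42 + (18*(-1/7) + 0/(-12))) = 44*(42 + (-18/7 + 0*(-1/12))) = 44*(42 + (-18/7 + 0)) = 44*(42 - 18/7) = 44*(276/7) = 12144/7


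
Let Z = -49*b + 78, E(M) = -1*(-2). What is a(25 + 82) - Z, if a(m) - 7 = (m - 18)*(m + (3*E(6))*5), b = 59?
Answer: 15013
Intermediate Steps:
E(M) = 2
a(m) = 7 + (-18 + m)*(30 + m) (a(m) = 7 + (m - 18)*(m + (3*2)*5) = 7 + (-18 + m)*(m + 6*5) = 7 + (-18 + m)*(m + 30) = 7 + (-18 + m)*(30 + m))
Z = -2813 (Z = -49*59 + 78 = -2891 + 78 = -2813)
a(25 + 82) - Z = (-533 + (25 + 82)**2 + 12*(25 + 82)) - 1*(-2813) = (-533 + 107**2 + 12*107) + 2813 = (-533 + 11449 + 1284) + 2813 = 12200 + 2813 = 15013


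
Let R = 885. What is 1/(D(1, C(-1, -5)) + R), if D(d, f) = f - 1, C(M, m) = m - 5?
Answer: 1/874 ≈ 0.0011442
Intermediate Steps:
C(M, m) = -5 + m
D(d, f) = -1 + f
1/(D(1, C(-1, -5)) + R) = 1/((-1 + (-5 - 5)) + 885) = 1/((-1 - 10) + 885) = 1/(-11 + 885) = 1/874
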